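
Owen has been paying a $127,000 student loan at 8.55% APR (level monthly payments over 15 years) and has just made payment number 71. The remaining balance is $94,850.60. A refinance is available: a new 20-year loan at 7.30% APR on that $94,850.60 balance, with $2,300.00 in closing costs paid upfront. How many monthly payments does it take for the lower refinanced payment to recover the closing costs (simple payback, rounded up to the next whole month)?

5 months

Current payment = 127,000 × 8.55%/12 / (1 − (1+0.0071250)^−180) = $1,254.34.
Refinanced payment = 94,850.60 × 0.0060833 / (1 − (1+0.0060833)^−240) = $752.55.
Monthly savings = $1,254.34 − $752.55 = $501.79.
Break-even = $2,300.00 / $501.79 = 4.58 → 5 months.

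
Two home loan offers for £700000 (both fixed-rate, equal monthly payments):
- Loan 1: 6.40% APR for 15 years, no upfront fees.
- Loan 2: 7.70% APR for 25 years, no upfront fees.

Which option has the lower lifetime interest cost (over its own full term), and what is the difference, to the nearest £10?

Loan 1 by £488,620

Loan 1: at 6.40% the monthly rate is 0.0053333, so the payment is 700,000 × 0.0053333 / (1 − 1.0053333^−180) = £6,059.34.
Total interest on Loan 1 = 180 × £6,059.34 − £700,000 = £390,681.20.
Loan 2: at 7.70% the monthly rate is 0.0064167, so the payment is 700,000 × 0.0064167 / (1 − 1.0064167^−300) = £5,264.34.
Total interest on Loan 2 = 300 × £5,264.34 − £700,000 = £879,302.00.
Loan 1 is lower by £488,620.80.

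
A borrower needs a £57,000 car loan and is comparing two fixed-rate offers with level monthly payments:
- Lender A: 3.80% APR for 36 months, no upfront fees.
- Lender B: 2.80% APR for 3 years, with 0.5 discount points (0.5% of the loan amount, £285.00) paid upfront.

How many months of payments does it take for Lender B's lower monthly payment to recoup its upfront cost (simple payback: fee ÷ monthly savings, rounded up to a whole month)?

Lender A: at 3.80% the monthly rate is 0.0031667, so the payment is 57,000 × 0.0031667 / (1 − 1.0031667^−36) = £1,677.80.
Lender B: monthly rate = 2.8%/12 = 0.0023333; payment = 57,000 × 0.0023333 / (1 − (1+0.0023333)^−36) = £1,652.61.
Monthly savings = £1,677.80 − £1,652.61 = £25.19.
Break-even = £285.00 / £25.19 = 11.31 → 12 months.

12 months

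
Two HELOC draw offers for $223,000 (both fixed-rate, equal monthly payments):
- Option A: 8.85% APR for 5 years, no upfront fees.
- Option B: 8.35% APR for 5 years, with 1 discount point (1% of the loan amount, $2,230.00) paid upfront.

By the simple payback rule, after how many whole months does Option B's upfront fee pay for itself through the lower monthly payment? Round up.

42 months

Option A: monthly rate = 8.85%/12 = 0.0073750; payment = 223,000 × 0.0073750 / (1 − (1+0.0073750)^−60) = $4,612.90.
Option B: at 8.35% the monthly rate is 0.0069583, so the payment is 223,000 × 0.0069583 / (1 − 1.0069583^−60) = $4,559.08.
Monthly savings = $4,612.90 − $4,559.08 = $53.82.
Break-even = $2,230.00 / $53.82 = 41.43 → 42 months.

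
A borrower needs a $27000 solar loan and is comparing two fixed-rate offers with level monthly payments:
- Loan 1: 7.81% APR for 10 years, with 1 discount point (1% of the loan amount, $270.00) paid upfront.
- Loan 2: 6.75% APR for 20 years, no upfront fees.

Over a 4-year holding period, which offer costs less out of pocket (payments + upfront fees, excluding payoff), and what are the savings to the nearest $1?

Loan 2 by $6,010

Loan 1: monthly rate = 7.81%/12 = 0.0065083; payment = 27,000 × 0.0065083 / (1 − (1+0.0065083)^−120) = $324.88.
Loan 2: monthly rate = 6.75%/12 = 0.0056250; payment = 27,000 × 0.0056250 / (1 − (1+0.0056250)^−240) = $205.30.
Over 48 months: Loan 1 costs 48 × $324.88 + $270.00 = $15,864.24; Loan 2 costs 48 × $205.30 = $9,854.40.
Loan 2 is cheaper by $15,864.24 − $9,854.40 = $6,009.84.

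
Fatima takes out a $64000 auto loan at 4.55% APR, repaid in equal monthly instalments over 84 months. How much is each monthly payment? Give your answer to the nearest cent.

$891.10

At 4.55% the monthly rate is 0.0037917, so the payment is 64,000 × 0.0037917 / (1 − 1.0037917^−84) = $891.10.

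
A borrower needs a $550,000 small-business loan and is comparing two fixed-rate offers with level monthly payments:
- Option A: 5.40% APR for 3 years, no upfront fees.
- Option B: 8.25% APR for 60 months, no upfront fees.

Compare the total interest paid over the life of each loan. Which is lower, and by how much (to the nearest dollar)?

Option A: monthly rate = 5.4%/12 = 0.0045000; payment = 550,000 × 0.0045000 / (1 − (1+0.0045000)^−36) = $16,582.95.
Total interest on Option A = 36 × $16,582.95 − $550,000 = $46,986.20.
Option B: at 8.25% the monthly rate is 0.0068750, so the payment is 550,000 × 0.0068750 / (1 − 1.0068750^−60) = $11,217.94.
Total interest on Option B = 60 × $11,217.94 − $550,000 = $123,076.40.
Option A is lower by $76,090.20.

Option A by $76,090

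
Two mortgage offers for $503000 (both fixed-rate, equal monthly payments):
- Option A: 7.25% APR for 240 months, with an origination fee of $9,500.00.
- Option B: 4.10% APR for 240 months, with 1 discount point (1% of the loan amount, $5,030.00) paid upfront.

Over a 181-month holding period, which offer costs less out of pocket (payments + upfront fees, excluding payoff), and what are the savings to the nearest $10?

Option B by $167,540

Option A: at 7.25% the monthly rate is 0.0060417, so the payment is 503,000 × 0.0060417 / (1 − 1.0060417^−240) = $3,975.59.
Option B: at 4.10% the monthly rate is 0.0034167, so the payment is 503,000 × 0.0034167 / (1 − 1.0034167^−240) = $3,074.65.
Over 181 months: Option A costs 181 × $3,975.59 + $9,500.00 = $729,081.79; Option B costs 181 × $3,074.65 + $5,030.00 = $561,541.65.
Option B is cheaper by $729,081.79 − $561,541.65 = $167,540.14.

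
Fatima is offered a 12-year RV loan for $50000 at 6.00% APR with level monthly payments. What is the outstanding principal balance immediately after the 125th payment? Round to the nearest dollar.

With monthly rate i = 6%/12 = 0.0050000, the balance after k of n payments is P · [(1+i)^n − (1+i)^k] / [(1+i)^n − 1].
(1+0.0050000)^144 = 2.05075082 and (1+0.0050000)^125 = 1.86533878, so the balance is 50,000 × (2.05075082 − 1.86533878) / (2.05075082 − 1) = $8,822.84.

$8,823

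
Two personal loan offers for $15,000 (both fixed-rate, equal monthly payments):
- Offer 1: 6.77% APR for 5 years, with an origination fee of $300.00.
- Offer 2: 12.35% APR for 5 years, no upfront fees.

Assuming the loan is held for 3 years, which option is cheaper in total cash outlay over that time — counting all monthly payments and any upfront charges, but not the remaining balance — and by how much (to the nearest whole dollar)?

Offer 1 by $1,174

Offer 1: at 6.77% the monthly rate is 0.0056417, so the payment is 15,000 × 0.0056417 / (1 − 1.0056417^−60) = $295.39.
Offer 2: monthly rate = 12.35%/12 = 0.0102917; payment = 15,000 × 0.0102917 / (1 − (1+0.0102917)^−60) = $336.33.
Over 36 months: Offer 1 costs 36 × $295.39 + $300.00 = $10,934.04; Offer 2 costs 36 × $336.33 = $12,107.88.
Offer 1 is cheaper by $12,107.88 − $10,934.04 = $1,173.84.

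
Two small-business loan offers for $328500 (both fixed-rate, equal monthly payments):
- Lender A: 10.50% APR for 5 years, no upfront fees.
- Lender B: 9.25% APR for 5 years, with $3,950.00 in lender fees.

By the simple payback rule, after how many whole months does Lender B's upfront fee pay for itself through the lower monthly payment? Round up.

20 months

Lender A: at 10.50% the monthly rate is 0.0087500, so the payment is 328,500 × 0.0087500 / (1 − 1.0087500^−60) = $7,060.75.
Lender B: monthly rate = 9.25%/12 = 0.0077083; payment = 328,500 × 0.0077083 / (1 − (1+0.0077083)^−60) = $6,859.05.
Monthly savings = $7,060.75 − $6,859.05 = $201.70.
Break-even = $3,950.00 / $201.70 = 19.58 → 20 months.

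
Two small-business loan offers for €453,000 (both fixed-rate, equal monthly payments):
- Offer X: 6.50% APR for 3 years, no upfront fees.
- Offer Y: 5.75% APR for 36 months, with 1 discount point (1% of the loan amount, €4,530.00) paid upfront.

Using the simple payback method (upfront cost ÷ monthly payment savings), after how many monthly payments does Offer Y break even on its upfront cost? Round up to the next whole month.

Offer X: monthly rate = 6.5%/12 = 0.0054167; payment = 453,000 × 0.0054167 / (1 − (1+0.0054167)^−36) = €13,884.00.
Offer Y: at 5.75% the monthly rate is 0.0047917, so the payment is 453,000 × 0.0047917 / (1 − 1.0047917^−36) = €13,729.88.
Monthly savings = €13,884.00 − €13,729.88 = €154.12.
Break-even = €4,530.00 / €154.12 = 29.39 → 30 months.

30 months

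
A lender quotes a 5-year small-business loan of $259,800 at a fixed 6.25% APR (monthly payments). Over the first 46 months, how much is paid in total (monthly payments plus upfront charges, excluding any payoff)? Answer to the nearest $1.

$232,434

Monthly rate = 6.25%/12 = 0.0052083; payment = 259,800 × 0.0052083 / (1 − (1+0.0052083)^−60) = $5,052.92.
Total outlay = 46 × $5,052.92 = $232,434.32.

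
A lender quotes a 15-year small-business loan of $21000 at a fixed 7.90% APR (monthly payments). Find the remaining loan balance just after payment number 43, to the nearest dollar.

$17,968

With monthly rate i = 7.9%/12 = 0.0065833, the balance after k of n payments is P · [(1+i)^n − (1+i)^k] / [(1+i)^n − 1].
(1+0.0065833)^180 = 3.25800945 and (1+0.0065833)^43 = 1.32598501, so the balance is 21,000 × (3.25800945 − 1.32598501) / (3.25800945 − 1) = $17,968.27.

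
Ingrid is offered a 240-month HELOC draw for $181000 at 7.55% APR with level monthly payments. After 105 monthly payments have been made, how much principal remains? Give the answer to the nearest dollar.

With monthly rate i = 7.55%/12 = 0.0062917, the balance after k of n payments is P · [(1+i)^n − (1+i)^k] / [(1+i)^n − 1].
(1+0.0062917)^240 = 4.50536822 and (1+0.0062917)^105 = 1.93199947, so the balance is 181,000 × (4.50536822 − 1.93199947) / (4.50536822 − 1) = $132,876.12.

$132,876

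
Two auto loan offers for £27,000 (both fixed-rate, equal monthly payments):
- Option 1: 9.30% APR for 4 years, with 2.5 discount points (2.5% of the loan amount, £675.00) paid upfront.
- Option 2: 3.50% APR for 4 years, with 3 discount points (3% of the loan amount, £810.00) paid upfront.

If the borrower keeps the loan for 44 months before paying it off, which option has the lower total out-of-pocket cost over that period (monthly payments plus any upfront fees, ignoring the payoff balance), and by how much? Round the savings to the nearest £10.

Option 2 by £3,040

Option 1: monthly rate = 9.3%/12 = 0.0077500; payment = 27,000 × 0.0077500 / (1 − (1+0.0077500)^−48) = £675.75.
Option 2: monthly rate = 3.5%/12 = 0.0029167; payment = 27,000 × 0.0029167 / (1 − (1+0.0029167)^−48) = £603.61.
Over 44 months: Option 1 costs 44 × £675.75 + £675.00 = £30,408.00; Option 2 costs 44 × £603.61 + £810.00 = £27,368.84.
Option 2 is cheaper by £30,408.00 − £27,368.84 = £3,039.16.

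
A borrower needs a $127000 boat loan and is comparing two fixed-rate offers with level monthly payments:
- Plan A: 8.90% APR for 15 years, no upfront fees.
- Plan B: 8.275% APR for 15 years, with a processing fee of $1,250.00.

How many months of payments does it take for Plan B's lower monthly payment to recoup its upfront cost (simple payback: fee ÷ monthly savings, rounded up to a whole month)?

Plan A: monthly rate = 8.9%/12 = 0.0074167; payment = 127,000 × 0.0074167 / (1 − (1+0.0074167)^−180) = $1,280.57.
Plan B: at 8.275% the monthly rate is 0.0068958, so the payment is 127,000 × 0.0068958 / (1 − 1.0068958^−180) = $1,233.93.
Monthly savings = $1,280.57 − $1,233.93 = $46.64.
Break-even = $1,250.00 / $46.64 = 26.80 → 27 months.

27 months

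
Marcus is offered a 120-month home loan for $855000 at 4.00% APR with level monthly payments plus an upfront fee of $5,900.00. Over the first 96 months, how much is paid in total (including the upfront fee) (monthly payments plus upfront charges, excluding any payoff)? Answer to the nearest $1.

At 4.00% the monthly rate is 0.0033333, so the payment is 855,000 × 0.0033333 / (1 − 1.0033333^−120) = $8,656.46.
Total outlay = 96 × $8,656.46 + $5,900.00 = $836,920.16.

$836,920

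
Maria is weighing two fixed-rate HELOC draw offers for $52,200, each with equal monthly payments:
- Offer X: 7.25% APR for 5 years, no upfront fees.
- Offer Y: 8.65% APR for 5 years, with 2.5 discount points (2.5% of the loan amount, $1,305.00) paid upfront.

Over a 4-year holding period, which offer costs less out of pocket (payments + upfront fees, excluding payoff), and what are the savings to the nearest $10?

Offer X by $2,980

Offer X: monthly rate = 7.25%/12 = 0.0060417; payment = 52,200 × 0.0060417 / (1 − (1+0.0060417)^−60) = $1,039.79.
Offer Y: at 8.65% the monthly rate is 0.0072083, so the payment is 52,200 × 0.0072083 / (1 − 1.0072083^−60) = $1,074.74.
Over 48 months: Offer X costs 48 × $1,039.79 = $49,909.92; Offer Y costs 48 × $1,074.74 + $1,305.00 = $52,892.52.
Offer X is cheaper by $52,892.52 − $49,909.92 = $2,982.60.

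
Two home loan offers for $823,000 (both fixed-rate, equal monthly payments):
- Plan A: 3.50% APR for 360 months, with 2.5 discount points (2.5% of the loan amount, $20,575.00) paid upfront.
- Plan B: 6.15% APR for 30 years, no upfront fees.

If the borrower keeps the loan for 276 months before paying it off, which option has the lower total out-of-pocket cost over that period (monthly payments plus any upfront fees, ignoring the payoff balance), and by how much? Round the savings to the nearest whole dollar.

Plan A by $343,279

Plan A: at 3.50% the monthly rate is 0.0029167, so the payment is 823,000 × 0.0029167 / (1 − 1.0029167^−360) = $3,695.64.
Plan B: monthly rate = 6.15%/12 = 0.0051250; payment = 823,000 × 0.0051250 / (1 − (1+0.0051250)^−360) = $5,013.95.
Over 276 months: Plan A costs 276 × $3,695.64 + $20,575.00 = $1,040,571.64; Plan B costs 276 × $5,013.95 = $1,383,850.20.
Plan A is cheaper by $1,383,850.20 − $1,040,571.64 = $343,278.56.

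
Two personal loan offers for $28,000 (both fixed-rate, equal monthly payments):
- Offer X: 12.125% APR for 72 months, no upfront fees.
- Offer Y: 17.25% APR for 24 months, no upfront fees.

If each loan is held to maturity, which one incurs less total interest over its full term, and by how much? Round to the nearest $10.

Offer X: at 12.125% the monthly rate is 0.0101042, so the payment is 28,000 × 0.0101042 / (1 − 1.0101042^−72) = $549.23.
Total interest on Offer X = 72 × $549.23 − $28,000 = $11,544.56.
Offer Y: monthly rate = 17.25%/12 = 0.0143750; payment = 28,000 × 0.0143750 / (1 − (1+0.0143750)^−24) = $1,387.75.
Total interest on Offer Y = 24 × $1,387.75 − $28,000 = $5,306.00.
Offer Y is lower by $6,238.56.

Offer Y by $6,240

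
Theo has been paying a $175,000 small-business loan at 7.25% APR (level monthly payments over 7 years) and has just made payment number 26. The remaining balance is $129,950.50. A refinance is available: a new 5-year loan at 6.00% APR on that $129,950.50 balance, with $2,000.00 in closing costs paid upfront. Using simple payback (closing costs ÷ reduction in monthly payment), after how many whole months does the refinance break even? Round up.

14 months

Current payment = 175,000 × 7.25%/12 / (1 − (1+0.0060417)^−84) = $2,662.66.
Refinanced payment = 129,950.50 × 0.0050000 / (1 − (1+0.0050000)^−60) = $2,512.31.
Monthly savings = $2,662.66 − $2,512.31 = $150.35.
Break-even = $2,000.00 / $150.35 = 13.30 → 14 months.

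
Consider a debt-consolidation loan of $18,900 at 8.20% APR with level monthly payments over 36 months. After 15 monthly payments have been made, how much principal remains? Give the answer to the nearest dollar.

$11,584

With monthly rate i = 8.2%/12 = 0.0068333, the balance after k of n payments is P · [(1+i)^n − (1+i)^k] / [(1+i)^n − 1].
(1+0.0068333)^36 = 1.27782998 and (1+0.0068333)^15 = 1.10755112, so the balance is 18,900 × (1.27782998 − 1.10755112) / (1.27782998 − 1) = $11,583.60.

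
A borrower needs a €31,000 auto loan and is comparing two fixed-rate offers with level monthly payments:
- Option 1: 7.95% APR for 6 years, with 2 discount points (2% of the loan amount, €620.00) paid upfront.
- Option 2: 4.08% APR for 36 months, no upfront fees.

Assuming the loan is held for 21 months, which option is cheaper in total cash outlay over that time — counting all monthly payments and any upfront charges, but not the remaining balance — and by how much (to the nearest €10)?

Option 1 by €7,230

Option 1: monthly rate = 7.95%/12 = 0.0066250; payment = 31,000 × 0.0066250 / (1 − (1+0.0066250)^−72) = €542.77.
Option 2: at 4.08% the monthly rate is 0.0034000, so the payment is 31,000 × 0.0034000 / (1 − 1.0034000^−36) = €916.35.
Over 21 months: Option 1 costs 21 × €542.77 + €620.00 = €12,018.17; Option 2 costs 21 × €916.35 = €19,243.35.
Option 1 is cheaper by €19,243.35 − €12,018.17 = €7,225.18.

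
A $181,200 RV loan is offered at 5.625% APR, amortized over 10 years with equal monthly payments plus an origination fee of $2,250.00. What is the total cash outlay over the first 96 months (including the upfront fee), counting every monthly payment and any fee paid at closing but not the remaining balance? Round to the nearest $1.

$192,113

Monthly rate = 5.625%/12 = 0.0046875; payment = 181,200 × 0.0046875 / (1 − (1+0.0046875)^−120) = $1,977.74.
Total outlay = 96 × $1,977.74 + $2,250.00 = $192,113.04.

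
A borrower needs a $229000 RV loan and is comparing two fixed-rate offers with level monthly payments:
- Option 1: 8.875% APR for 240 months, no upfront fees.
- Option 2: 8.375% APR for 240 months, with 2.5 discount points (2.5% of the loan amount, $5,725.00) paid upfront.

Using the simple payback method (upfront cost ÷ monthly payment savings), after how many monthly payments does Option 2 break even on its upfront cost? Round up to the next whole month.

Option 1: at 8.875% the monthly rate is 0.0073958, so the payment is 229,000 × 0.0073958 / (1 − 1.0073958^−240) = $2,042.00.
Option 2: monthly rate = 8.375%/12 = 0.0069792; payment = 229,000 × 0.0069792 / (1 − (1+0.0069792)^−240) = $1,969.24.
Monthly savings = $2,042.00 − $1,969.24 = $72.76.
Break-even = $5,725.00 / $72.76 = 78.68 → 79 months.

79 months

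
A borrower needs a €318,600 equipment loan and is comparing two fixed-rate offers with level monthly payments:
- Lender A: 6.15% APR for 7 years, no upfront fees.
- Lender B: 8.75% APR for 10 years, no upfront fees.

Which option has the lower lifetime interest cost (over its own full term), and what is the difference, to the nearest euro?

Lender A by €86,262

Lender A: at 6.15% the monthly rate is 0.0051250, so the payment is 318,600 × 0.0051250 / (1 − 1.0051250^−84) = €4,677.23.
Total interest on Lender A = 84 × €4,677.23 − €318,600 = €74,287.32.
Lender B: monthly rate = 8.75%/12 = 0.0072917; payment = 318,600 × 0.0072917 / (1 − (1+0.0072917)^−120) = €3,992.91.
Total interest on Lender B = 120 × €3,992.91 − €318,600 = €160,549.20.
Lender A is lower by €86,261.88.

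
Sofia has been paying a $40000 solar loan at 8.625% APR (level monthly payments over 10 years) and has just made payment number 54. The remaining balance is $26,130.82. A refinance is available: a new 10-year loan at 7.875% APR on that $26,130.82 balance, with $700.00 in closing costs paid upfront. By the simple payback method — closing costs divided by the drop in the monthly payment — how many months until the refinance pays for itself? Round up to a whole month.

Current payment = 40,000 × 8.625%/12 / (1 − (1+0.0071875)^−120) = $498.62.
Refinanced payment = 26,130.82 × 0.0065625 / (1 − (1+0.0065625)^−120) = $315.32.
Monthly savings = $498.62 − $315.32 = $183.30.
Break-even = $700.00 / $183.30 = 3.82 → 4 months.

4 months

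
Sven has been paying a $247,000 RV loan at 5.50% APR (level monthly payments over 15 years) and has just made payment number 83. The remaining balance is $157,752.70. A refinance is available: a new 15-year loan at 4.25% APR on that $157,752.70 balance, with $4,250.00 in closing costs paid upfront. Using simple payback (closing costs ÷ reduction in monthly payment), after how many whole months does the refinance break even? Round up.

Current payment = 247,000 × 5.5%/12 / (1 − (1+0.0045833)^−180) = $2,018.20.
Refinanced payment = 157,752.70 × 0.0035417 / (1 − (1+0.0035417)^−180) = $1,186.74.
Monthly savings = $2,018.20 − $1,186.74 = $831.46.
Break-even = $4,250.00 / $831.46 = 5.11 → 6 months.

6 months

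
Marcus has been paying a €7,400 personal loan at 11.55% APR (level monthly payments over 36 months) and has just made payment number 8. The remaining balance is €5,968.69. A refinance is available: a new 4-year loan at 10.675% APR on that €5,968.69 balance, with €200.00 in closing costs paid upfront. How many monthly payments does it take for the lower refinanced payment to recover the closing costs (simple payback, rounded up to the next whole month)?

Current payment = 7,400 × 11.55%/12 / (1 − (1+0.0096250)^−36) = €244.20.
Refinanced payment = 5,968.69 × 0.0088958 / (1 − (1+0.0088958)^−48) = €153.32.
Monthly savings = €244.20 − €153.32 = €90.88.
Break-even = €200.00 / €90.88 = 2.20 → 3 months.

3 months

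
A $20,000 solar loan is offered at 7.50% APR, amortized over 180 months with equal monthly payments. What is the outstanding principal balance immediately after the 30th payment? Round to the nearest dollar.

With monthly rate i = 7.5%/12 = 0.0062500, the balance after k of n payments is P · [(1+i)^n − (1+i)^k] / [(1+i)^n − 1].
(1+0.0062500)^180 = 3.06945173 and (1+0.0062500)^30 = 1.20552661, so the balance is 20,000 × (3.06945173 − 1.20552661) / (3.06945173 − 1) = $18,013.71.

$18,014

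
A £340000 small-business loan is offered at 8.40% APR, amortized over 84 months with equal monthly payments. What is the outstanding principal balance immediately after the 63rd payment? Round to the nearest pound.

£104,482

With monthly rate i = 8.4%/12 = 0.0070000, the balance after k of n payments is P · [(1+i)^n − (1+i)^k] / [(1+i)^n − 1].
(1+0.0070000)^84 = 1.79669983 and (1+0.0070000)^63 = 1.55187467, so the balance is 340,000 × (1.79669983 − 1.55187467) / (1.79669983 − 1) = £104,481.70.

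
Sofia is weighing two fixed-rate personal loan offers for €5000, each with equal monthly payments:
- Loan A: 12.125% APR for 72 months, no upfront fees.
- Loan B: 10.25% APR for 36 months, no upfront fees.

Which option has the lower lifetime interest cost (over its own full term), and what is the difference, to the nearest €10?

Loan A: at 12.125% the monthly rate is 0.0101042, so the payment is 5,000 × 0.0101042 / (1 − 1.0101042^−72) = €98.08.
Total interest on Loan A = 72 × €98.08 − €5,000 = €2,061.76.
Loan B: at 10.25% the monthly rate is 0.0085417, so the payment is 5,000 × 0.0085417 / (1 − 1.0085417^−36) = €161.92.
Total interest on Loan B = 36 × €161.92 − €5,000 = €829.12.
Loan B is lower by €1,232.64.

Loan B by €1,230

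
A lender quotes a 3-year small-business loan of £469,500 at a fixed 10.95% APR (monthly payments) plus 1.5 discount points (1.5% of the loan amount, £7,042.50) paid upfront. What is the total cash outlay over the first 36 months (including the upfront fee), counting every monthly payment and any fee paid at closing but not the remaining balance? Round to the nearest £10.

Monthly rate = 10.95%/12 = 0.0091250; payment = 469,500 × 0.0091250 / (1 − (1+0.0091250)^−36) = £15,359.71.
Total outlay = 36 × £15,359.71 + £7,042.50 = £559,992.06.

£559,990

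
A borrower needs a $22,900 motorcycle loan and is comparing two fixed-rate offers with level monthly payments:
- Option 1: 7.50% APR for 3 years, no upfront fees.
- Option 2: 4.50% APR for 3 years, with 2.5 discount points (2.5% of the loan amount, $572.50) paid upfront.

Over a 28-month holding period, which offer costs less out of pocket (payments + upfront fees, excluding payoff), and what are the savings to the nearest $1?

Option 2 by $299

Option 1: at 7.50% the monthly rate is 0.0062500, so the payment is 22,900 × 0.0062500 / (1 − 1.0062500^−36) = $712.33.
Option 2: at 4.50% the monthly rate is 0.0037500, so the payment is 22,900 × 0.0037500 / (1 − 1.0037500^−36) = $681.20.
Over 28 months: Option 1 costs 28 × $712.33 = $19,945.24; Option 2 costs 28 × $681.20 + $572.50 = $19,646.10.
Option 2 is cheaper by $19,945.24 − $19,646.10 = $299.14.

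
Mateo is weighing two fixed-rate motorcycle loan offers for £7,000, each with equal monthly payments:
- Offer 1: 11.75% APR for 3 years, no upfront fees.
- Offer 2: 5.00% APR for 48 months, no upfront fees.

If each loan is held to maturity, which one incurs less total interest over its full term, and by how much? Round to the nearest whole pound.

Offer 2 by £602

Offer 1: monthly rate = 11.75%/12 = 0.0097917; payment = 7,000 × 0.0097917 / (1 − (1+0.0097917)^−36) = £231.67.
Total interest on Offer 1 = 36 × £231.67 − £7,000 = £1,340.12.
Offer 2: at 5.00% the monthly rate is 0.0041667, so the payment is 7,000 × 0.0041667 / (1 − 1.0041667^−48) = £161.21.
Total interest on Offer 2 = 48 × £161.21 − £7,000 = £738.08.
Offer 2 is lower by £602.04.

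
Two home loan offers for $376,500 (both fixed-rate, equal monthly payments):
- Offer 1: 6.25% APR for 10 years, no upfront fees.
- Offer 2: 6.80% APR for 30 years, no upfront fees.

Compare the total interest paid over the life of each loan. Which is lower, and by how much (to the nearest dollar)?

Offer 1: monthly rate = 6.25%/12 = 0.0052083; payment = 376,500 × 0.0052083 / (1 − (1+0.0052083)^−120) = $4,227.35.
Total interest on Offer 1 = 120 × $4,227.35 − $376,500 = $130,782.00.
Offer 2: monthly rate = 6.8%/12 = 0.0056667; payment = 376,500 × 0.0056667 / (1 − (1+0.0056667)^−360) = $2,454.50.
Total interest on Offer 2 = 360 × $2,454.50 − $376,500 = $507,120.00.
Offer 1 is lower by $376,338.00.

Offer 1 by $376,338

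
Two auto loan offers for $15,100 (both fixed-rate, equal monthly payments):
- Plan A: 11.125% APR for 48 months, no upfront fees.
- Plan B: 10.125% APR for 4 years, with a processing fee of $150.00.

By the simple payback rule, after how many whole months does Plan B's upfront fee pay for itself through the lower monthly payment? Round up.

21 months

Plan A: at 11.125% the monthly rate is 0.0092708, so the payment is 15,100 × 0.0092708 / (1 − 1.0092708^−48) = $391.18.
Plan B: at 10.125% the monthly rate is 0.0084375, so the payment is 15,100 × 0.0084375 / (1 − 1.0084375^−48) = $383.88.
Monthly savings = $391.18 − $383.88 = $7.30.
Break-even = $150.00 / $7.30 = 20.55 → 21 months.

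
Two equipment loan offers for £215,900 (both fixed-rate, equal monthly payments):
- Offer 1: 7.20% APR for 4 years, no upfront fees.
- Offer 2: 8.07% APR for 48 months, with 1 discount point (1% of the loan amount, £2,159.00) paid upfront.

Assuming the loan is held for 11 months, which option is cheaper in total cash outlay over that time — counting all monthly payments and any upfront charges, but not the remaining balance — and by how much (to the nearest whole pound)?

Offer 1 by £3,125

Offer 1: at 7.20% the monthly rate is 0.0060000, so the payment is 215,900 × 0.0060000 / (1 − 1.0060000^−48) = £5,190.05.
Offer 2: monthly rate = 8.07%/12 = 0.0067250; payment = 215,900 × 0.0067250 / (1 − (1+0.0067250)^−48) = £5,277.85.
Over 11 months: Offer 1 costs 11 × £5,190.05 = £57,090.55; Offer 2 costs 11 × £5,277.85 + £2,159.00 = £60,215.35.
Offer 1 is cheaper by £60,215.35 − £57,090.55 = £3,124.80.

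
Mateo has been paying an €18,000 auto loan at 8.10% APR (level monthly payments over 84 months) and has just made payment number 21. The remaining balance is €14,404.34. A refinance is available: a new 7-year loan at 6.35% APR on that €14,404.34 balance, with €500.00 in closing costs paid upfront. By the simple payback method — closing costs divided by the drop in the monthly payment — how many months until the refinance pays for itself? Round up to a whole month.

Current payment = 18,000 × 8.1%/12 / (1 − (1+0.0067500)^−84) = €281.45.
Refinanced payment = 14,404.34 × 0.0052917 / (1 − (1+0.0052917)^−84) = €212.85.
Monthly savings = €281.45 − €212.85 = €68.60.
Break-even = €500.00 / €68.60 = 7.29 → 8 months.

8 months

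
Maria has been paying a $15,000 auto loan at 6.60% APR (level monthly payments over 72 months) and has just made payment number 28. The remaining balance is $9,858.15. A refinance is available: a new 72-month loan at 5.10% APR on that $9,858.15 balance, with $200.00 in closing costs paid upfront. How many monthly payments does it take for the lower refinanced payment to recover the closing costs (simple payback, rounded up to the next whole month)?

3 months

Current payment = 15,000 × 6.6%/12 / (1 − (1+0.0055000)^−72) = $252.86.
Refinanced payment = 9,858.15 × 0.0042500 / (1 − (1+0.0042500)^−72) = $159.22.
Monthly savings = $252.86 − $159.22 = $93.64.
Break-even = $200.00 / $93.64 = 2.14 → 3 months.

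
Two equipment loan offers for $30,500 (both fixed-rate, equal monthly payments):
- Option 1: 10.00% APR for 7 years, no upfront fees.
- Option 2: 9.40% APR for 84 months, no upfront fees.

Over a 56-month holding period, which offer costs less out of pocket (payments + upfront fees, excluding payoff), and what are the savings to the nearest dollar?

Option 2 by $527

Option 1: at 10.00% the monthly rate is 0.0083333, so the payment is 30,500 × 0.0083333 / (1 − 1.0083333^−84) = $506.34.
Option 2: monthly rate = 9.4%/12 = 0.0078333; payment = 30,500 × 0.0078333 / (1 − (1+0.0078333)^−84) = $496.93.
Over 56 months: Option 1 costs 56 × $506.34 = $28,355.04; Option 2 costs 56 × $496.93 = $27,828.08.
Option 2 is cheaper by $28,355.04 − $27,828.08 = $526.96.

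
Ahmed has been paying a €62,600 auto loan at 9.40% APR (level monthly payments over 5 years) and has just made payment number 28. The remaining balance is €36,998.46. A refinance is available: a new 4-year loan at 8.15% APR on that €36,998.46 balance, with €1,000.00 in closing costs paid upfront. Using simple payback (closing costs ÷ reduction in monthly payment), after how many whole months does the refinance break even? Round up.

3 months

Current payment = 62,600 × 9.4%/12 / (1 − (1+0.0078333)^−60) = €1,311.66.
Refinanced payment = 36,998.46 × 0.0067917 / (1 − (1+0.0067917)^−48) = €905.85.
Monthly savings = €1,311.66 − €905.85 = €405.81.
Break-even = €1,000.00 / €405.81 = 2.46 → 3 months.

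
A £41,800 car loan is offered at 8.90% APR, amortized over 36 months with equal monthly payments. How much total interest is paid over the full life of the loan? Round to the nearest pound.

£5,982

Monthly rate = 8.9%/12 = 0.0074167; payment = 41,800 × 0.0074167 / (1 − (1+0.0074167)^−36) = £1,327.28.
Total paid = 36 × £1,327.28 = £47,782.08; interest = £47,782.08 − £41,800 = £5,982.08.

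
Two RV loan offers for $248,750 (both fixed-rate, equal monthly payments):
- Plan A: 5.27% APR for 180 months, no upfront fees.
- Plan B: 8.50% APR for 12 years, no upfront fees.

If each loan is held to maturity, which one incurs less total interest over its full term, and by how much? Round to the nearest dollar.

Plan A by $37,215

Plan A: monthly rate = 5.27%/12 = 0.0043917; payment = 248,750 × 0.0043917 / (1 − (1+0.0043917)^−180) = $2,002.26.
Total interest on Plan A = 180 × $2,002.26 − $248,750 = $111,656.80.
Plan B: monthly rate = 8.5%/12 = 0.0070833; payment = 248,750 × 0.0070833 / (1 − (1+0.0070833)^−144) = $2,761.26.
Total interest on Plan B = 144 × $2,761.26 − $248,750 = $148,871.44.
Plan A is lower by $37,214.64.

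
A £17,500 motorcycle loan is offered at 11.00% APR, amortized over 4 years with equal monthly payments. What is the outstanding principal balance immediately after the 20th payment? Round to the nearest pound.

With monthly rate i = 11%/12 = 0.0091667, the balance after k of n payments is P · [(1+i)^n − (1+i)^k] / [(1+i)^n − 1].
(1+0.0091667)^48 = 1.54959805 and (1+0.0091667)^20 = 1.20021194, so the balance is 17,500 × (1.54959805 − 1.20021194) / (1.54959805 − 1) = £11,124.96.

£11,125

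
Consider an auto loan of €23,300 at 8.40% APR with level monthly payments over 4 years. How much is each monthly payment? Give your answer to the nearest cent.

Monthly rate = 8.4%/12 = 0.0070000; payment = 23,300 × 0.0070000 / (1 − (1+0.0070000)^−48) = €573.21.

€573.21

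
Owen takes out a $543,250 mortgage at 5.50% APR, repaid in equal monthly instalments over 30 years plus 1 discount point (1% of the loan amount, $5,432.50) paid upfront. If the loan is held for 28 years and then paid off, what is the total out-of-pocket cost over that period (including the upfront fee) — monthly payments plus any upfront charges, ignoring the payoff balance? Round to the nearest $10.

$1,041,830

Monthly rate = 5.5%/12 = 0.0045833; payment = 543,250 × 0.0045833 / (1 − (1+0.0045833)^−360) = $3,084.51.
Total outlay = 336 × $3,084.51 + $5,432.50 = $1,041,827.86.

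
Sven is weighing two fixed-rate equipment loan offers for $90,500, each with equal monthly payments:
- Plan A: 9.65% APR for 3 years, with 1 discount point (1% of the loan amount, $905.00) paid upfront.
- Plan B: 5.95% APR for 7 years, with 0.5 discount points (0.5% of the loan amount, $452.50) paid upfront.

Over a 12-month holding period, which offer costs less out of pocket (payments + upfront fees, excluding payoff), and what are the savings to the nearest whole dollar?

Plan A: at 9.65% the monthly rate is 0.0080417, so the payment is 90,500 × 0.0080417 / (1 − 1.0080417^−36) = $2,905.33.
Plan B: at 5.95% the monthly rate is 0.0049583, so the payment is 90,500 × 0.0049583 / (1 − 1.0049583^−84) = $1,319.91.
Over 12 months: Plan A costs 12 × $2,905.33 + $905.00 = $35,768.96; Plan B costs 12 × $1,319.91 + $452.50 = $16,291.42.
Plan B is cheaper by $35,768.96 − $16,291.42 = $19,477.54.

Plan B by $19,478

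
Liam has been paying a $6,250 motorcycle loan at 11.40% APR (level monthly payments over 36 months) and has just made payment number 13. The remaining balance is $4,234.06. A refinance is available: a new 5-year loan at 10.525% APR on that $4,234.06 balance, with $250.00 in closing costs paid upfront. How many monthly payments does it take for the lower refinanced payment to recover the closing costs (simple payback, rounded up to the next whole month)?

3 months

Current payment = 6,250 × 11.4%/12 / (1 − (1+0.0095000)^−36) = $205.80.
Refinanced payment = 4,234.06 × 0.0087708 / (1 − (1+0.0087708)^−60) = $91.06.
Monthly savings = $205.80 − $91.06 = $114.74.
Break-even = $250.00 / $114.74 = 2.18 → 3 months.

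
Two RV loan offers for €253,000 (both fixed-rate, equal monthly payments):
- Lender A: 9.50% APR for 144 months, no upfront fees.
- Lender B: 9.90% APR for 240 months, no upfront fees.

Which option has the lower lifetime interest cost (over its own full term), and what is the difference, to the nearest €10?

Lender A by €157,010

Lender A: at 9.50% the monthly rate is 0.0079167, so the payment is 253,000 × 0.0079167 / (1 − 1.0079167^−144) = €2,950.92.
Total interest on Lender A = 144 × €2,950.92 − €253,000 = €171,932.48.
Lender B: at 9.90% the monthly rate is 0.0082500, so the payment is 253,000 × 0.0082500 / (1 − 1.0082500^−240) = €2,424.77.
Total interest on Lender B = 240 × €2,424.77 − €253,000 = €328,944.80.
Lender A is lower by €157,012.32.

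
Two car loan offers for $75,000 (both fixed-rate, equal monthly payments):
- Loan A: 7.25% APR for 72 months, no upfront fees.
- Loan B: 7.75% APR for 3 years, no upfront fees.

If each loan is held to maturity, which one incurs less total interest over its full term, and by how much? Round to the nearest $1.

Loan A: at 7.25% the monthly rate is 0.0060417, so the payment is 75,000 × 0.0060417 / (1 − 1.0060417^−72) = $1,287.70.
Total interest on Loan A = 72 × $1,287.70 − $75,000 = $17,714.40.
Loan B: at 7.75% the monthly rate is 0.0064583, so the payment is 75,000 × 0.0064583 / (1 − 1.0064583^−36) = $2,341.59.
Total interest on Loan B = 36 × $2,341.59 − $75,000 = $9,297.24.
Loan B is lower by $8,417.16.

Loan B by $8,417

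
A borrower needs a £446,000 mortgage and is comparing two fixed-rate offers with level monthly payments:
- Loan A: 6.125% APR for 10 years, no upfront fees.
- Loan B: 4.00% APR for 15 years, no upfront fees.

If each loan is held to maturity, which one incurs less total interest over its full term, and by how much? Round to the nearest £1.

Loan B by £3,725

Loan A: monthly rate = 6.125%/12 = 0.0051042; payment = 446,000 × 0.0051042 / (1 − (1+0.0051042)^−120) = £4,979.56.
Total interest on Loan A = 120 × £4,979.56 − £446,000 = £151,547.20.
Loan B: monthly rate = 4%/12 = 0.0033333; payment = 446,000 × 0.0033333 / (1 − (1+0.0033333)^−180) = £3,299.01.
Total interest on Loan B = 180 × £3,299.01 − £446,000 = £147,821.80.
Loan B is lower by £3,725.40.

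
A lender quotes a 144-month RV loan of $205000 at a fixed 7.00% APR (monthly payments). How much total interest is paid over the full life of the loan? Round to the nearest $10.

$98,580

Monthly rate = 7%/12 = 0.0058333; payment = 205,000 × 0.0058333 / (1 − (1+0.0058333)^−144) = $2,108.18.
Total paid = 144 × $2,108.18 = $303,577.92; interest = $303,577.92 − $205,000 = $98,577.92.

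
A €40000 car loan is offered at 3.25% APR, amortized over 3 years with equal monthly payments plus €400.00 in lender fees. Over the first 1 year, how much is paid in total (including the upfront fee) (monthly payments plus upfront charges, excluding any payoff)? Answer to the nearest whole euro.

€14,412

At 3.25% the monthly rate is 0.0027083, so the payment is 40,000 × 0.0027083 / (1 − 1.0027083^−36) = €1,167.66.
Total outlay = 12 × €1,167.66 + €400.00 = €14,411.92.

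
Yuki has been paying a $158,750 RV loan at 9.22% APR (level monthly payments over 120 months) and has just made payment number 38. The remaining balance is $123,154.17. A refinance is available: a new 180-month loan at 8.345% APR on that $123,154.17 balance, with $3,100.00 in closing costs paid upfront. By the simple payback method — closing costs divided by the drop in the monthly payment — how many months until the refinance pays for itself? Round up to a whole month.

4 months

Current payment = 158,750 × 9.22%/12 / (1 − (1+0.0076833)^−120) = $2,029.93.
Refinanced payment = 123,154.17 × 0.0069542 / (1 − (1+0.0069542)^−180) = $1,201.58.
Monthly savings = $2,029.93 − $1,201.58 = $828.35.
Break-even = $3,100.00 / $828.35 = 3.74 → 4 months.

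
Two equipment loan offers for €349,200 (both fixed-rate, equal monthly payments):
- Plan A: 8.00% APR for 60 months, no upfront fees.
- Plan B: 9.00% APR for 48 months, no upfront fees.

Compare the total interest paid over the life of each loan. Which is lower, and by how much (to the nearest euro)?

Plan A: at 8.00% the monthly rate is 0.0066667, so the payment is 349,200 × 0.0066667 / (1 − 1.0066667^−60) = €7,080.52.
Total interest on Plan A = 60 × €7,080.52 − €349,200 = €75,631.20.
Plan B: at 9.00% the monthly rate is 0.0075000, so the payment is 349,200 × 0.0075000 / (1 − 1.0075000^−48) = €8,689.86.
Total interest on Plan B = 48 × €8,689.86 − €349,200 = €67,913.28.
Plan B is lower by €7,717.92.

Plan B by €7,718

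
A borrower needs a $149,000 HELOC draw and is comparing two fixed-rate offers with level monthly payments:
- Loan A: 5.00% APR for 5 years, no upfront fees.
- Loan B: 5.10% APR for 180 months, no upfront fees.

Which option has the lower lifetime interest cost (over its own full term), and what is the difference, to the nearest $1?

Loan A: at 5.00% the monthly rate is 0.0041667, so the payment is 149,000 × 0.0041667 / (1 − 1.0041667^−60) = $2,811.81.
Total interest on Loan A = 60 × $2,811.81 − $149,000 = $19,708.60.
Loan B: monthly rate = 5.1%/12 = 0.0042500; payment = 149,000 × 0.0042500 / (1 − (1+0.0042500)^−180) = $1,186.06.
Total interest on Loan B = 180 × $1,186.06 − $149,000 = $64,490.80.
Loan A is lower by $44,782.20.

Loan A by $44,782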